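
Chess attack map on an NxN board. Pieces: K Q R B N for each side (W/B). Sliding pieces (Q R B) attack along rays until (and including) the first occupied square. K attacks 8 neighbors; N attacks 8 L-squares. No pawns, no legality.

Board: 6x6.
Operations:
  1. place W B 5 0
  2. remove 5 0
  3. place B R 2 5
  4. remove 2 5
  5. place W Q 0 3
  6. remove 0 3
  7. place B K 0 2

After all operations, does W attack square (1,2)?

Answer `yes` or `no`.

Answer: no

Derivation:
Op 1: place WB@(5,0)
Op 2: remove (5,0)
Op 3: place BR@(2,5)
Op 4: remove (2,5)
Op 5: place WQ@(0,3)
Op 6: remove (0,3)
Op 7: place BK@(0,2)
Per-piece attacks for W:
W attacks (1,2): no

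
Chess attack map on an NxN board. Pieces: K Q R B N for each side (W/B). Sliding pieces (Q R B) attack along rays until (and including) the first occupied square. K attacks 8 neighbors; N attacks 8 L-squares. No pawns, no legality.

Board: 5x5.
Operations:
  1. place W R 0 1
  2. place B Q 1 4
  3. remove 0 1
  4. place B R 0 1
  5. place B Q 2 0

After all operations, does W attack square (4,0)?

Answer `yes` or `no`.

Op 1: place WR@(0,1)
Op 2: place BQ@(1,4)
Op 3: remove (0,1)
Op 4: place BR@(0,1)
Op 5: place BQ@(2,0)
Per-piece attacks for W:
W attacks (4,0): no

Answer: no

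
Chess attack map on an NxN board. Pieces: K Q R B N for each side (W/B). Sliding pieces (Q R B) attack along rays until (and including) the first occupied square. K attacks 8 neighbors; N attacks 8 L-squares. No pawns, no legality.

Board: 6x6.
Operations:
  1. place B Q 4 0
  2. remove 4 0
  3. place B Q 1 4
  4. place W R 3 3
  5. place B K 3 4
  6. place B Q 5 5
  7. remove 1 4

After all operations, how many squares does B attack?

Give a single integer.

Op 1: place BQ@(4,0)
Op 2: remove (4,0)
Op 3: place BQ@(1,4)
Op 4: place WR@(3,3)
Op 5: place BK@(3,4)
Op 6: place BQ@(5,5)
Op 7: remove (1,4)
Per-piece attacks for B:
  BK@(3,4): attacks (3,5) (3,3) (4,4) (2,4) (4,5) (4,3) (2,5) (2,3)
  BQ@(5,5): attacks (5,4) (5,3) (5,2) (5,1) (5,0) (4,5) (3,5) (2,5) (1,5) (0,5) (4,4) (3,3) [ray(-1,-1) blocked at (3,3)]
Union (15 distinct): (0,5) (1,5) (2,3) (2,4) (2,5) (3,3) (3,5) (4,3) (4,4) (4,5) (5,0) (5,1) (5,2) (5,3) (5,4)

Answer: 15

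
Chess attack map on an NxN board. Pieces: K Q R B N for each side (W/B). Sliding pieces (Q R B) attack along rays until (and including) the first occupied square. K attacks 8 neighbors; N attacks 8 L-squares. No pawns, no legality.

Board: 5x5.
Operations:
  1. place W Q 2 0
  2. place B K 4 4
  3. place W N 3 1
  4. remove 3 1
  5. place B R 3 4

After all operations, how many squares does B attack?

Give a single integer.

Answer: 10

Derivation:
Op 1: place WQ@(2,0)
Op 2: place BK@(4,4)
Op 3: place WN@(3,1)
Op 4: remove (3,1)
Op 5: place BR@(3,4)
Per-piece attacks for B:
  BR@(3,4): attacks (3,3) (3,2) (3,1) (3,0) (4,4) (2,4) (1,4) (0,4) [ray(1,0) blocked at (4,4)]
  BK@(4,4): attacks (4,3) (3,4) (3,3)
Union (10 distinct): (0,4) (1,4) (2,4) (3,0) (3,1) (3,2) (3,3) (3,4) (4,3) (4,4)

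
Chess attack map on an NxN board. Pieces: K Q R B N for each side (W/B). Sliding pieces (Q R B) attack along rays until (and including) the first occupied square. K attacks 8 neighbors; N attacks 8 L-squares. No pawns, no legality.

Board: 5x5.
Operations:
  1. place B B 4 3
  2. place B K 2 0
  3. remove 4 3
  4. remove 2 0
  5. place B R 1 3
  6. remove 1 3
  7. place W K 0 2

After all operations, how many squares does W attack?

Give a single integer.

Answer: 5

Derivation:
Op 1: place BB@(4,3)
Op 2: place BK@(2,0)
Op 3: remove (4,3)
Op 4: remove (2,0)
Op 5: place BR@(1,3)
Op 6: remove (1,3)
Op 7: place WK@(0,2)
Per-piece attacks for W:
  WK@(0,2): attacks (0,3) (0,1) (1,2) (1,3) (1,1)
Union (5 distinct): (0,1) (0,3) (1,1) (1,2) (1,3)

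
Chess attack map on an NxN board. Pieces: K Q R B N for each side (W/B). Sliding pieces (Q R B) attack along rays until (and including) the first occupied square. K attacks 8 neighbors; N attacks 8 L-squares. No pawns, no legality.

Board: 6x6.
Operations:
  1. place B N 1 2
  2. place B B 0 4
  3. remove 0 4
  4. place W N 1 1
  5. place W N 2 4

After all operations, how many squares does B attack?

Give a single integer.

Op 1: place BN@(1,2)
Op 2: place BB@(0,4)
Op 3: remove (0,4)
Op 4: place WN@(1,1)
Op 5: place WN@(2,4)
Per-piece attacks for B:
  BN@(1,2): attacks (2,4) (3,3) (0,4) (2,0) (3,1) (0,0)
Union (6 distinct): (0,0) (0,4) (2,0) (2,4) (3,1) (3,3)

Answer: 6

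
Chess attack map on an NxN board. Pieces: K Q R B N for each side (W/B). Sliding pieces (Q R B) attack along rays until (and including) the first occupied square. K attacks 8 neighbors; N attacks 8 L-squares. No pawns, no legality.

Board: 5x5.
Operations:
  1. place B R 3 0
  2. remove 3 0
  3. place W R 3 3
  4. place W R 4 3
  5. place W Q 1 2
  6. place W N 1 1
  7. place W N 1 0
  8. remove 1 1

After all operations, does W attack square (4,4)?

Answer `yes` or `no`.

Answer: yes

Derivation:
Op 1: place BR@(3,0)
Op 2: remove (3,0)
Op 3: place WR@(3,3)
Op 4: place WR@(4,3)
Op 5: place WQ@(1,2)
Op 6: place WN@(1,1)
Op 7: place WN@(1,0)
Op 8: remove (1,1)
Per-piece attacks for W:
  WN@(1,0): attacks (2,2) (3,1) (0,2)
  WQ@(1,2): attacks (1,3) (1,4) (1,1) (1,0) (2,2) (3,2) (4,2) (0,2) (2,3) (3,4) (2,1) (3,0) (0,3) (0,1) [ray(0,-1) blocked at (1,0)]
  WR@(3,3): attacks (3,4) (3,2) (3,1) (3,0) (4,3) (2,3) (1,3) (0,3) [ray(1,0) blocked at (4,3)]
  WR@(4,3): attacks (4,4) (4,2) (4,1) (4,0) (3,3) [ray(-1,0) blocked at (3,3)]
W attacks (4,4): yes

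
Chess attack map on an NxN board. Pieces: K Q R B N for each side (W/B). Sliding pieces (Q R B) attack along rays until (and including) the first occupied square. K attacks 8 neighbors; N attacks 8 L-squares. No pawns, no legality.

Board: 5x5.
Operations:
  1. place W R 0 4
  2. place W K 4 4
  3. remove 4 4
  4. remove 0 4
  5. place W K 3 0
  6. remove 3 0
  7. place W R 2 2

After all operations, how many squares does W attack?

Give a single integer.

Op 1: place WR@(0,4)
Op 2: place WK@(4,4)
Op 3: remove (4,4)
Op 4: remove (0,4)
Op 5: place WK@(3,0)
Op 6: remove (3,0)
Op 7: place WR@(2,2)
Per-piece attacks for W:
  WR@(2,2): attacks (2,3) (2,4) (2,1) (2,0) (3,2) (4,2) (1,2) (0,2)
Union (8 distinct): (0,2) (1,2) (2,0) (2,1) (2,3) (2,4) (3,2) (4,2)

Answer: 8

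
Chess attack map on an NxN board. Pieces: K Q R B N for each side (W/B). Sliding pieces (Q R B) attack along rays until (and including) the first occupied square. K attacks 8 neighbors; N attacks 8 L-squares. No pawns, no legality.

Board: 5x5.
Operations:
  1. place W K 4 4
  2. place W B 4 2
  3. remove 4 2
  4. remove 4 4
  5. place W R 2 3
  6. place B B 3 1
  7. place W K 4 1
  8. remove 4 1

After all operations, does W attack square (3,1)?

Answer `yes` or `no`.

Answer: no

Derivation:
Op 1: place WK@(4,4)
Op 2: place WB@(4,2)
Op 3: remove (4,2)
Op 4: remove (4,4)
Op 5: place WR@(2,3)
Op 6: place BB@(3,1)
Op 7: place WK@(4,1)
Op 8: remove (4,1)
Per-piece attacks for W:
  WR@(2,3): attacks (2,4) (2,2) (2,1) (2,0) (3,3) (4,3) (1,3) (0,3)
W attacks (3,1): no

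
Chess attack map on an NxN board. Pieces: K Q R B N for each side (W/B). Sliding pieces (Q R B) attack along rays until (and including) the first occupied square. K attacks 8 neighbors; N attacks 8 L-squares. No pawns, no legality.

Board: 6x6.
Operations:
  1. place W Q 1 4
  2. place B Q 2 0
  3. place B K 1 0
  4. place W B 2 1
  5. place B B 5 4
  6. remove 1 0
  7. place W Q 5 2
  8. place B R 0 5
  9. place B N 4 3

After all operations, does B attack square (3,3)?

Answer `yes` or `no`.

Answer: no

Derivation:
Op 1: place WQ@(1,4)
Op 2: place BQ@(2,0)
Op 3: place BK@(1,0)
Op 4: place WB@(2,1)
Op 5: place BB@(5,4)
Op 6: remove (1,0)
Op 7: place WQ@(5,2)
Op 8: place BR@(0,5)
Op 9: place BN@(4,3)
Per-piece attacks for B:
  BR@(0,5): attacks (0,4) (0,3) (0,2) (0,1) (0,0) (1,5) (2,5) (3,5) (4,5) (5,5)
  BQ@(2,0): attacks (2,1) (3,0) (4,0) (5,0) (1,0) (0,0) (3,1) (4,2) (5,3) (1,1) (0,2) [ray(0,1) blocked at (2,1)]
  BN@(4,3): attacks (5,5) (3,5) (2,4) (5,1) (3,1) (2,2)
  BB@(5,4): attacks (4,5) (4,3) [ray(-1,-1) blocked at (4,3)]
B attacks (3,3): no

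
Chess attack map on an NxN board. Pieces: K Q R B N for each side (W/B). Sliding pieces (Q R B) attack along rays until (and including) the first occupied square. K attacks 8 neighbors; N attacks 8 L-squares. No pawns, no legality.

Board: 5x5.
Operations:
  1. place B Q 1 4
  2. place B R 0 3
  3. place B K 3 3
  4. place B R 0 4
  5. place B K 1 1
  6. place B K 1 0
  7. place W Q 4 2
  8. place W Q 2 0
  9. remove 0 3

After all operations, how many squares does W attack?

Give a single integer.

Answer: 18

Derivation:
Op 1: place BQ@(1,4)
Op 2: place BR@(0,3)
Op 3: place BK@(3,3)
Op 4: place BR@(0,4)
Op 5: place BK@(1,1)
Op 6: place BK@(1,0)
Op 7: place WQ@(4,2)
Op 8: place WQ@(2,0)
Op 9: remove (0,3)
Per-piece attacks for W:
  WQ@(2,0): attacks (2,1) (2,2) (2,3) (2,4) (3,0) (4,0) (1,0) (3,1) (4,2) (1,1) [ray(-1,0) blocked at (1,0); ray(1,1) blocked at (4,2); ray(-1,1) blocked at (1,1)]
  WQ@(4,2): attacks (4,3) (4,4) (4,1) (4,0) (3,2) (2,2) (1,2) (0,2) (3,3) (3,1) (2,0) [ray(-1,1) blocked at (3,3); ray(-1,-1) blocked at (2,0)]
Union (18 distinct): (0,2) (1,0) (1,1) (1,2) (2,0) (2,1) (2,2) (2,3) (2,4) (3,0) (3,1) (3,2) (3,3) (4,0) (4,1) (4,2) (4,3) (4,4)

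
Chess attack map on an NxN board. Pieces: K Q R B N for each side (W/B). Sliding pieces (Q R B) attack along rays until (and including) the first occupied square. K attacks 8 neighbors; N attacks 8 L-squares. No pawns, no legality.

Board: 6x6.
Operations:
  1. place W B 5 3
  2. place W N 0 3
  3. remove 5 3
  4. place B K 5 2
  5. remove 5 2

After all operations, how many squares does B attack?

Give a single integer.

Answer: 0

Derivation:
Op 1: place WB@(5,3)
Op 2: place WN@(0,3)
Op 3: remove (5,3)
Op 4: place BK@(5,2)
Op 5: remove (5,2)
Per-piece attacks for B:
Union (0 distinct): (none)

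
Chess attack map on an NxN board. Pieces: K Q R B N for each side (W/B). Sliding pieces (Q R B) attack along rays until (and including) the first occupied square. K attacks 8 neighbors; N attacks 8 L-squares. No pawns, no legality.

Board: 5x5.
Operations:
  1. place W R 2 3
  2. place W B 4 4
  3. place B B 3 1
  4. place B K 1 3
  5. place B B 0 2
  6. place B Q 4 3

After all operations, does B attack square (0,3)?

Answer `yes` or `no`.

Answer: yes

Derivation:
Op 1: place WR@(2,3)
Op 2: place WB@(4,4)
Op 3: place BB@(3,1)
Op 4: place BK@(1,3)
Op 5: place BB@(0,2)
Op 6: place BQ@(4,3)
Per-piece attacks for B:
  BB@(0,2): attacks (1,3) (1,1) (2,0) [ray(1,1) blocked at (1,3)]
  BK@(1,3): attacks (1,4) (1,2) (2,3) (0,3) (2,4) (2,2) (0,4) (0,2)
  BB@(3,1): attacks (4,2) (4,0) (2,2) (1,3) (2,0) [ray(-1,1) blocked at (1,3)]
  BQ@(4,3): attacks (4,4) (4,2) (4,1) (4,0) (3,3) (2,3) (3,4) (3,2) (2,1) (1,0) [ray(0,1) blocked at (4,4); ray(-1,0) blocked at (2,3)]
B attacks (0,3): yes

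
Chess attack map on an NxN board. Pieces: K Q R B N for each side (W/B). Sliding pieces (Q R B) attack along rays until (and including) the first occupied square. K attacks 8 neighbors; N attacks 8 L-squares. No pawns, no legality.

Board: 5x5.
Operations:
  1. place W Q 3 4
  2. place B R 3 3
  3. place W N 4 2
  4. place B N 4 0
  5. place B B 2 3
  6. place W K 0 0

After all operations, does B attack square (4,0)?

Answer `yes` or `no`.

Op 1: place WQ@(3,4)
Op 2: place BR@(3,3)
Op 3: place WN@(4,2)
Op 4: place BN@(4,0)
Op 5: place BB@(2,3)
Op 6: place WK@(0,0)
Per-piece attacks for B:
  BB@(2,3): attacks (3,4) (3,2) (4,1) (1,4) (1,2) (0,1) [ray(1,1) blocked at (3,4)]
  BR@(3,3): attacks (3,4) (3,2) (3,1) (3,0) (4,3) (2,3) [ray(0,1) blocked at (3,4); ray(-1,0) blocked at (2,3)]
  BN@(4,0): attacks (3,2) (2,1)
B attacks (4,0): no

Answer: no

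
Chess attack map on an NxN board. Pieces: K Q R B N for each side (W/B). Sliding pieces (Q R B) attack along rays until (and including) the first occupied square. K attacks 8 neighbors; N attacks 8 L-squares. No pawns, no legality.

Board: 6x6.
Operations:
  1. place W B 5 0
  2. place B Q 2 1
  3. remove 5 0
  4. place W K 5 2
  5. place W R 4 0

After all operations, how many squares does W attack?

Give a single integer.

Answer: 12

Derivation:
Op 1: place WB@(5,0)
Op 2: place BQ@(2,1)
Op 3: remove (5,0)
Op 4: place WK@(5,2)
Op 5: place WR@(4,0)
Per-piece attacks for W:
  WR@(4,0): attacks (4,1) (4,2) (4,3) (4,4) (4,5) (5,0) (3,0) (2,0) (1,0) (0,0)
  WK@(5,2): attacks (5,3) (5,1) (4,2) (4,3) (4,1)
Union (12 distinct): (0,0) (1,0) (2,0) (3,0) (4,1) (4,2) (4,3) (4,4) (4,5) (5,0) (5,1) (5,3)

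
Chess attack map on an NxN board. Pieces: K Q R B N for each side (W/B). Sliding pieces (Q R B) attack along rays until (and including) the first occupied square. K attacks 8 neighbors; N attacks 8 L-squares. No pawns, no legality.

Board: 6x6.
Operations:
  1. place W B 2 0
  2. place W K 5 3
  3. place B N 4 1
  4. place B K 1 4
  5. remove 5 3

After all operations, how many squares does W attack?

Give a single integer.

Op 1: place WB@(2,0)
Op 2: place WK@(5,3)
Op 3: place BN@(4,1)
Op 4: place BK@(1,4)
Op 5: remove (5,3)
Per-piece attacks for W:
  WB@(2,0): attacks (3,1) (4,2) (5,3) (1,1) (0,2)
Union (5 distinct): (0,2) (1,1) (3,1) (4,2) (5,3)

Answer: 5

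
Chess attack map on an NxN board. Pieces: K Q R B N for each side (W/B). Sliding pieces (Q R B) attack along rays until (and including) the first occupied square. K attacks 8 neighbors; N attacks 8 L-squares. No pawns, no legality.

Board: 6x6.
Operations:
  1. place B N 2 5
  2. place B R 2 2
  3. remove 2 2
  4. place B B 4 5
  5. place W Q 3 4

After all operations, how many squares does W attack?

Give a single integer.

Op 1: place BN@(2,5)
Op 2: place BR@(2,2)
Op 3: remove (2,2)
Op 4: place BB@(4,5)
Op 5: place WQ@(3,4)
Per-piece attacks for W:
  WQ@(3,4): attacks (3,5) (3,3) (3,2) (3,1) (3,0) (4,4) (5,4) (2,4) (1,4) (0,4) (4,5) (4,3) (5,2) (2,5) (2,3) (1,2) (0,1) [ray(1,1) blocked at (4,5); ray(-1,1) blocked at (2,5)]
Union (17 distinct): (0,1) (0,4) (1,2) (1,4) (2,3) (2,4) (2,5) (3,0) (3,1) (3,2) (3,3) (3,5) (4,3) (4,4) (4,5) (5,2) (5,4)

Answer: 17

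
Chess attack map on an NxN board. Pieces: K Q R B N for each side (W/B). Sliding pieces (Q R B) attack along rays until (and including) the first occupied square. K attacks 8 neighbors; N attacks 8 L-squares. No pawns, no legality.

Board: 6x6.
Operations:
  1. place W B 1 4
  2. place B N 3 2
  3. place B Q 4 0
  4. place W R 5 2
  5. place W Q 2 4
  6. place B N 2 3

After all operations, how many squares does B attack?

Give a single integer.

Op 1: place WB@(1,4)
Op 2: place BN@(3,2)
Op 3: place BQ@(4,0)
Op 4: place WR@(5,2)
Op 5: place WQ@(2,4)
Op 6: place BN@(2,3)
Per-piece attacks for B:
  BN@(2,3): attacks (3,5) (4,4) (1,5) (0,4) (3,1) (4,2) (1,1) (0,2)
  BN@(3,2): attacks (4,4) (5,3) (2,4) (1,3) (4,0) (5,1) (2,0) (1,1)
  BQ@(4,0): attacks (4,1) (4,2) (4,3) (4,4) (4,5) (5,0) (3,0) (2,0) (1,0) (0,0) (5,1) (3,1) (2,2) (1,3) (0,4)
Union (22 distinct): (0,0) (0,2) (0,4) (1,0) (1,1) (1,3) (1,5) (2,0) (2,2) (2,4) (3,0) (3,1) (3,5) (4,0) (4,1) (4,2) (4,3) (4,4) (4,5) (5,0) (5,1) (5,3)

Answer: 22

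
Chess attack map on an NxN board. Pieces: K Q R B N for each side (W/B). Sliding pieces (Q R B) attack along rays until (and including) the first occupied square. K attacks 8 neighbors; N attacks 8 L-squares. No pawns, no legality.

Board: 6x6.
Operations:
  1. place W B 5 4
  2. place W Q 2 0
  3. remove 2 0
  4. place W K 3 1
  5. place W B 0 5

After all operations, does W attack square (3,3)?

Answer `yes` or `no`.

Op 1: place WB@(5,4)
Op 2: place WQ@(2,0)
Op 3: remove (2,0)
Op 4: place WK@(3,1)
Op 5: place WB@(0,5)
Per-piece attacks for W:
  WB@(0,5): attacks (1,4) (2,3) (3,2) (4,1) (5,0)
  WK@(3,1): attacks (3,2) (3,0) (4,1) (2,1) (4,2) (4,0) (2,2) (2,0)
  WB@(5,4): attacks (4,5) (4,3) (3,2) (2,1) (1,0)
W attacks (3,3): no

Answer: no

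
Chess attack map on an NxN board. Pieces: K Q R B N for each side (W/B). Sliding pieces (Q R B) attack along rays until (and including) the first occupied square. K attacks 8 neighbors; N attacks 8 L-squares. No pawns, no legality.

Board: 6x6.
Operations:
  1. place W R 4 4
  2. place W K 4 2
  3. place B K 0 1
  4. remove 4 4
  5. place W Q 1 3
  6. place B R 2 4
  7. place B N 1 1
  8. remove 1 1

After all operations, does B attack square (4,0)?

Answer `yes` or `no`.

Answer: no

Derivation:
Op 1: place WR@(4,4)
Op 2: place WK@(4,2)
Op 3: place BK@(0,1)
Op 4: remove (4,4)
Op 5: place WQ@(1,3)
Op 6: place BR@(2,4)
Op 7: place BN@(1,1)
Op 8: remove (1,1)
Per-piece attacks for B:
  BK@(0,1): attacks (0,2) (0,0) (1,1) (1,2) (1,0)
  BR@(2,4): attacks (2,5) (2,3) (2,2) (2,1) (2,0) (3,4) (4,4) (5,4) (1,4) (0,4)
B attacks (4,0): no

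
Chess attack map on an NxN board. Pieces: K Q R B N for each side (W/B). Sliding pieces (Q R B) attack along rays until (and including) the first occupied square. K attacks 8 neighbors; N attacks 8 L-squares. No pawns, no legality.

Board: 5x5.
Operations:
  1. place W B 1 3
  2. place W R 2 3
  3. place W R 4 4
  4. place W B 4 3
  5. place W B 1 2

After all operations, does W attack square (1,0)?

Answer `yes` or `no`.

Answer: yes

Derivation:
Op 1: place WB@(1,3)
Op 2: place WR@(2,3)
Op 3: place WR@(4,4)
Op 4: place WB@(4,3)
Op 5: place WB@(1,2)
Per-piece attacks for W:
  WB@(1,2): attacks (2,3) (2,1) (3,0) (0,3) (0,1) [ray(1,1) blocked at (2,3)]
  WB@(1,3): attacks (2,4) (2,2) (3,1) (4,0) (0,4) (0,2)
  WR@(2,3): attacks (2,4) (2,2) (2,1) (2,0) (3,3) (4,3) (1,3) [ray(1,0) blocked at (4,3); ray(-1,0) blocked at (1,3)]
  WB@(4,3): attacks (3,4) (3,2) (2,1) (1,0)
  WR@(4,4): attacks (4,3) (3,4) (2,4) (1,4) (0,4) [ray(0,-1) blocked at (4,3)]
W attacks (1,0): yes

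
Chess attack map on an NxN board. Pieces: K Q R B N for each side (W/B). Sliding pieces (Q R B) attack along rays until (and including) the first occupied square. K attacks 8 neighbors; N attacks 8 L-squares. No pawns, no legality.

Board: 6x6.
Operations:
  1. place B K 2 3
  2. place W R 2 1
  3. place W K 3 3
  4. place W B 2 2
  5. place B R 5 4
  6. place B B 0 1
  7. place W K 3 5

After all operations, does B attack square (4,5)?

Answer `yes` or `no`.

Answer: no

Derivation:
Op 1: place BK@(2,3)
Op 2: place WR@(2,1)
Op 3: place WK@(3,3)
Op 4: place WB@(2,2)
Op 5: place BR@(5,4)
Op 6: place BB@(0,1)
Op 7: place WK@(3,5)
Per-piece attacks for B:
  BB@(0,1): attacks (1,2) (2,3) (1,0) [ray(1,1) blocked at (2,3)]
  BK@(2,3): attacks (2,4) (2,2) (3,3) (1,3) (3,4) (3,2) (1,4) (1,2)
  BR@(5,4): attacks (5,5) (5,3) (5,2) (5,1) (5,0) (4,4) (3,4) (2,4) (1,4) (0,4)
B attacks (4,5): no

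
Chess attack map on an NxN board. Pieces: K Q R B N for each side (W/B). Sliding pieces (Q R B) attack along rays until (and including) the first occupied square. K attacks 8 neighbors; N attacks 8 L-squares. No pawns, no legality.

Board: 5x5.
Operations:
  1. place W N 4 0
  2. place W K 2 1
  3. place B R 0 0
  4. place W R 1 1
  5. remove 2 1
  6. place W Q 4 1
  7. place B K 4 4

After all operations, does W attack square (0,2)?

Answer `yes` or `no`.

Answer: no

Derivation:
Op 1: place WN@(4,0)
Op 2: place WK@(2,1)
Op 3: place BR@(0,0)
Op 4: place WR@(1,1)
Op 5: remove (2,1)
Op 6: place WQ@(4,1)
Op 7: place BK@(4,4)
Per-piece attacks for W:
  WR@(1,1): attacks (1,2) (1,3) (1,4) (1,0) (2,1) (3,1) (4,1) (0,1) [ray(1,0) blocked at (4,1)]
  WN@(4,0): attacks (3,2) (2,1)
  WQ@(4,1): attacks (4,2) (4,3) (4,4) (4,0) (3,1) (2,1) (1,1) (3,2) (2,3) (1,4) (3,0) [ray(0,1) blocked at (4,4); ray(0,-1) blocked at (4,0); ray(-1,0) blocked at (1,1)]
W attacks (0,2): no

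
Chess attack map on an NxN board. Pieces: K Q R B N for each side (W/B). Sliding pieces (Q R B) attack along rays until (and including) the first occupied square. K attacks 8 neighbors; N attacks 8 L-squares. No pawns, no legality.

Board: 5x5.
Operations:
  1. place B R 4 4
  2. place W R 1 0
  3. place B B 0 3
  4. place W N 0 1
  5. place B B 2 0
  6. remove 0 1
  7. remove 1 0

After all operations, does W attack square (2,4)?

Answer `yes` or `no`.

Answer: no

Derivation:
Op 1: place BR@(4,4)
Op 2: place WR@(1,0)
Op 3: place BB@(0,3)
Op 4: place WN@(0,1)
Op 5: place BB@(2,0)
Op 6: remove (0,1)
Op 7: remove (1,0)
Per-piece attacks for W:
W attacks (2,4): no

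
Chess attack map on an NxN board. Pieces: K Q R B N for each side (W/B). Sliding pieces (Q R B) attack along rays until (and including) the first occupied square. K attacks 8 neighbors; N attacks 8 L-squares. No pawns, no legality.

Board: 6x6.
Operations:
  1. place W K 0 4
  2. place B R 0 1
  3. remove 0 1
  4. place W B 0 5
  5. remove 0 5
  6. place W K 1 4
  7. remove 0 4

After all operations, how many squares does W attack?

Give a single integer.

Answer: 8

Derivation:
Op 1: place WK@(0,4)
Op 2: place BR@(0,1)
Op 3: remove (0,1)
Op 4: place WB@(0,5)
Op 5: remove (0,5)
Op 6: place WK@(1,4)
Op 7: remove (0,4)
Per-piece attacks for W:
  WK@(1,4): attacks (1,5) (1,3) (2,4) (0,4) (2,5) (2,3) (0,5) (0,3)
Union (8 distinct): (0,3) (0,4) (0,5) (1,3) (1,5) (2,3) (2,4) (2,5)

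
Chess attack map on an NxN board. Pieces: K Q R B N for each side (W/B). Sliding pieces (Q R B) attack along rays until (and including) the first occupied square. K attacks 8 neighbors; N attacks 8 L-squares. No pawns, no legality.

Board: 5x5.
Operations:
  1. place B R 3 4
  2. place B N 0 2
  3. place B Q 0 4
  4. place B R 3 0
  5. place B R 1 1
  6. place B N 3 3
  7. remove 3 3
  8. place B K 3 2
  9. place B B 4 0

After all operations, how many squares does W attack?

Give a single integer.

Answer: 0

Derivation:
Op 1: place BR@(3,4)
Op 2: place BN@(0,2)
Op 3: place BQ@(0,4)
Op 4: place BR@(3,0)
Op 5: place BR@(1,1)
Op 6: place BN@(3,3)
Op 7: remove (3,3)
Op 8: place BK@(3,2)
Op 9: place BB@(4,0)
Per-piece attacks for W:
Union (0 distinct): (none)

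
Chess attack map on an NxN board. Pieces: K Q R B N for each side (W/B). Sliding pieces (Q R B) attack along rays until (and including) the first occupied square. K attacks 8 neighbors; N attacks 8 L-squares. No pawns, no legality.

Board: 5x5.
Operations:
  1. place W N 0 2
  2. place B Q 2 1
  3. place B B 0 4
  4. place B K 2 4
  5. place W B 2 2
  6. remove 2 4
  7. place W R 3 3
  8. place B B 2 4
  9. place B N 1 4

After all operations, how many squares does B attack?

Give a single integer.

Op 1: place WN@(0,2)
Op 2: place BQ@(2,1)
Op 3: place BB@(0,4)
Op 4: place BK@(2,4)
Op 5: place WB@(2,2)
Op 6: remove (2,4)
Op 7: place WR@(3,3)
Op 8: place BB@(2,4)
Op 9: place BN@(1,4)
Per-piece attacks for B:
  BB@(0,4): attacks (1,3) (2,2) [ray(1,-1) blocked at (2,2)]
  BN@(1,4): attacks (2,2) (3,3) (0,2)
  BQ@(2,1): attacks (2,2) (2,0) (3,1) (4,1) (1,1) (0,1) (3,2) (4,3) (3,0) (1,2) (0,3) (1,0) [ray(0,1) blocked at (2,2)]
  BB@(2,4): attacks (3,3) (1,3) (0,2) [ray(1,-1) blocked at (3,3); ray(-1,-1) blocked at (0,2)]
Union (15 distinct): (0,1) (0,2) (0,3) (1,0) (1,1) (1,2) (1,3) (2,0) (2,2) (3,0) (3,1) (3,2) (3,3) (4,1) (4,3)

Answer: 15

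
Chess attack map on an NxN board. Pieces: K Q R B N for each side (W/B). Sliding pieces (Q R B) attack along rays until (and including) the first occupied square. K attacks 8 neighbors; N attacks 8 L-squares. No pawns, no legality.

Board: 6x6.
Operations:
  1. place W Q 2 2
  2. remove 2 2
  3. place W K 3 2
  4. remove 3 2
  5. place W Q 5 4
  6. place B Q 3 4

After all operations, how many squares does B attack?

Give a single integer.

Op 1: place WQ@(2,2)
Op 2: remove (2,2)
Op 3: place WK@(3,2)
Op 4: remove (3,2)
Op 5: place WQ@(5,4)
Op 6: place BQ@(3,4)
Per-piece attacks for B:
  BQ@(3,4): attacks (3,5) (3,3) (3,2) (3,1) (3,0) (4,4) (5,4) (2,4) (1,4) (0,4) (4,5) (4,3) (5,2) (2,5) (2,3) (1,2) (0,1) [ray(1,0) blocked at (5,4)]
Union (17 distinct): (0,1) (0,4) (1,2) (1,4) (2,3) (2,4) (2,5) (3,0) (3,1) (3,2) (3,3) (3,5) (4,3) (4,4) (4,5) (5,2) (5,4)

Answer: 17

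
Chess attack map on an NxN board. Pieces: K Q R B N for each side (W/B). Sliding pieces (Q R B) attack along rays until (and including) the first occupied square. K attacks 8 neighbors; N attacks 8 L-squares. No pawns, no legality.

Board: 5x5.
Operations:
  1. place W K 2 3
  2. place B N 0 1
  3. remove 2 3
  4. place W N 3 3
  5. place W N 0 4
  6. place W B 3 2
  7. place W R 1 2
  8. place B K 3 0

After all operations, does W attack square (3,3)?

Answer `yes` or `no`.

Answer: no

Derivation:
Op 1: place WK@(2,3)
Op 2: place BN@(0,1)
Op 3: remove (2,3)
Op 4: place WN@(3,3)
Op 5: place WN@(0,4)
Op 6: place WB@(3,2)
Op 7: place WR@(1,2)
Op 8: place BK@(3,0)
Per-piece attacks for W:
  WN@(0,4): attacks (1,2) (2,3)
  WR@(1,2): attacks (1,3) (1,4) (1,1) (1,0) (2,2) (3,2) (0,2) [ray(1,0) blocked at (3,2)]
  WB@(3,2): attacks (4,3) (4,1) (2,3) (1,4) (2,1) (1,0)
  WN@(3,3): attacks (1,4) (4,1) (2,1) (1,2)
W attacks (3,3): no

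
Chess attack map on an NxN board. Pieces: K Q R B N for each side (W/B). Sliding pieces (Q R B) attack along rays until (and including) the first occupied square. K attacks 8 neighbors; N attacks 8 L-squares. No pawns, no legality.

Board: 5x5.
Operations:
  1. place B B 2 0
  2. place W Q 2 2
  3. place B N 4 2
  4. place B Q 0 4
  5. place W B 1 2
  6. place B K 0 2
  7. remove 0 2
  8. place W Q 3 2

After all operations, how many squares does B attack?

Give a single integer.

Answer: 16

Derivation:
Op 1: place BB@(2,0)
Op 2: place WQ@(2,2)
Op 3: place BN@(4,2)
Op 4: place BQ@(0,4)
Op 5: place WB@(1,2)
Op 6: place BK@(0,2)
Op 7: remove (0,2)
Op 8: place WQ@(3,2)
Per-piece attacks for B:
  BQ@(0,4): attacks (0,3) (0,2) (0,1) (0,0) (1,4) (2,4) (3,4) (4,4) (1,3) (2,2) [ray(1,-1) blocked at (2,2)]
  BB@(2,0): attacks (3,1) (4,2) (1,1) (0,2) [ray(1,1) blocked at (4,2)]
  BN@(4,2): attacks (3,4) (2,3) (3,0) (2,1)
Union (16 distinct): (0,0) (0,1) (0,2) (0,3) (1,1) (1,3) (1,4) (2,1) (2,2) (2,3) (2,4) (3,0) (3,1) (3,4) (4,2) (4,4)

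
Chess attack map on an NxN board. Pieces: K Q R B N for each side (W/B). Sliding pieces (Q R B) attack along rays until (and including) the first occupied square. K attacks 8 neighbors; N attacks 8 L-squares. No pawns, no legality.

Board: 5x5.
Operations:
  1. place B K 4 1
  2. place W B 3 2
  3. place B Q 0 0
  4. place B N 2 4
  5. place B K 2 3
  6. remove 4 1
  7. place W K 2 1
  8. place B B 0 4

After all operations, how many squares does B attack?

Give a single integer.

Op 1: place BK@(4,1)
Op 2: place WB@(3,2)
Op 3: place BQ@(0,0)
Op 4: place BN@(2,4)
Op 5: place BK@(2,3)
Op 6: remove (4,1)
Op 7: place WK@(2,1)
Op 8: place BB@(0,4)
Per-piece attacks for B:
  BQ@(0,0): attacks (0,1) (0,2) (0,3) (0,4) (1,0) (2,0) (3,0) (4,0) (1,1) (2,2) (3,3) (4,4) [ray(0,1) blocked at (0,4)]
  BB@(0,4): attacks (1,3) (2,2) (3,1) (4,0)
  BK@(2,3): attacks (2,4) (2,2) (3,3) (1,3) (3,4) (3,2) (1,4) (1,2)
  BN@(2,4): attacks (3,2) (4,3) (1,2) (0,3)
Union (20 distinct): (0,1) (0,2) (0,3) (0,4) (1,0) (1,1) (1,2) (1,3) (1,4) (2,0) (2,2) (2,4) (3,0) (3,1) (3,2) (3,3) (3,4) (4,0) (4,3) (4,4)

Answer: 20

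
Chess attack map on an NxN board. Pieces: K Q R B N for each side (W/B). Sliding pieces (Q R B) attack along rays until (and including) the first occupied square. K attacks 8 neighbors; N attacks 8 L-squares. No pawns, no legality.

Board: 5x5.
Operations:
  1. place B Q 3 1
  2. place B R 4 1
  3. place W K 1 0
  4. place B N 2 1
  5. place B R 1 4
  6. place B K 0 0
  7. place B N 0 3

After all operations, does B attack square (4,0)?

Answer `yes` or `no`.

Answer: yes

Derivation:
Op 1: place BQ@(3,1)
Op 2: place BR@(4,1)
Op 3: place WK@(1,0)
Op 4: place BN@(2,1)
Op 5: place BR@(1,4)
Op 6: place BK@(0,0)
Op 7: place BN@(0,3)
Per-piece attacks for B:
  BK@(0,0): attacks (0,1) (1,0) (1,1)
  BN@(0,3): attacks (2,4) (1,1) (2,2)
  BR@(1,4): attacks (1,3) (1,2) (1,1) (1,0) (2,4) (3,4) (4,4) (0,4) [ray(0,-1) blocked at (1,0)]
  BN@(2,1): attacks (3,3) (4,2) (1,3) (0,2) (4,0) (0,0)
  BQ@(3,1): attacks (3,2) (3,3) (3,4) (3,0) (4,1) (2,1) (4,2) (4,0) (2,2) (1,3) (0,4) (2,0) [ray(1,0) blocked at (4,1); ray(-1,0) blocked at (2,1)]
  BR@(4,1): attacks (4,2) (4,3) (4,4) (4,0) (3,1) [ray(-1,0) blocked at (3,1)]
B attacks (4,0): yes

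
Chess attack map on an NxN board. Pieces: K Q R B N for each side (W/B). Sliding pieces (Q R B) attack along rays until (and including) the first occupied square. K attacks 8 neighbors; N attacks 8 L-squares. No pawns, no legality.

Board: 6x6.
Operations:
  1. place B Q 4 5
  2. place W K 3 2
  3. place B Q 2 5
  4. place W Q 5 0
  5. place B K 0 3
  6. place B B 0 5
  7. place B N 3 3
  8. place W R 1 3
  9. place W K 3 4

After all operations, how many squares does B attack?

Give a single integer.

Op 1: place BQ@(4,5)
Op 2: place WK@(3,2)
Op 3: place BQ@(2,5)
Op 4: place WQ@(5,0)
Op 5: place BK@(0,3)
Op 6: place BB@(0,5)
Op 7: place BN@(3,3)
Op 8: place WR@(1,3)
Op 9: place WK@(3,4)
Per-piece attacks for B:
  BK@(0,3): attacks (0,4) (0,2) (1,3) (1,4) (1,2)
  BB@(0,5): attacks (1,4) (2,3) (3,2) [ray(1,-1) blocked at (3,2)]
  BQ@(2,5): attacks (2,4) (2,3) (2,2) (2,1) (2,0) (3,5) (4,5) (1,5) (0,5) (3,4) (1,4) (0,3) [ray(1,0) blocked at (4,5); ray(-1,0) blocked at (0,5); ray(1,-1) blocked at (3,4); ray(-1,-1) blocked at (0,3)]
  BN@(3,3): attacks (4,5) (5,4) (2,5) (1,4) (4,1) (5,2) (2,1) (1,2)
  BQ@(4,5): attacks (4,4) (4,3) (4,2) (4,1) (4,0) (5,5) (3,5) (2,5) (5,4) (3,4) [ray(-1,0) blocked at (2,5); ray(-1,-1) blocked at (3,4)]
Union (26 distinct): (0,2) (0,3) (0,4) (0,5) (1,2) (1,3) (1,4) (1,5) (2,0) (2,1) (2,2) (2,3) (2,4) (2,5) (3,2) (3,4) (3,5) (4,0) (4,1) (4,2) (4,3) (4,4) (4,5) (5,2) (5,4) (5,5)

Answer: 26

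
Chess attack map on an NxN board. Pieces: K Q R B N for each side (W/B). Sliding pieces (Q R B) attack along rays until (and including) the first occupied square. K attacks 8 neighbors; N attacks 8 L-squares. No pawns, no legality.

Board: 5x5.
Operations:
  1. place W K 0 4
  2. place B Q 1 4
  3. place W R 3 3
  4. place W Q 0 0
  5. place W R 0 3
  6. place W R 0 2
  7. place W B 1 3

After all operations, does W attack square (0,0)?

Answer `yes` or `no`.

Op 1: place WK@(0,4)
Op 2: place BQ@(1,4)
Op 3: place WR@(3,3)
Op 4: place WQ@(0,0)
Op 5: place WR@(0,3)
Op 6: place WR@(0,2)
Op 7: place WB@(1,3)
Per-piece attacks for W:
  WQ@(0,0): attacks (0,1) (0,2) (1,0) (2,0) (3,0) (4,0) (1,1) (2,2) (3,3) [ray(0,1) blocked at (0,2); ray(1,1) blocked at (3,3)]
  WR@(0,2): attacks (0,3) (0,1) (0,0) (1,2) (2,2) (3,2) (4,2) [ray(0,1) blocked at (0,3); ray(0,-1) blocked at (0,0)]
  WR@(0,3): attacks (0,4) (0,2) (1,3) [ray(0,1) blocked at (0,4); ray(0,-1) blocked at (0,2); ray(1,0) blocked at (1,3)]
  WK@(0,4): attacks (0,3) (1,4) (1,3)
  WB@(1,3): attacks (2,4) (2,2) (3,1) (4,0) (0,4) (0,2) [ray(-1,1) blocked at (0,4); ray(-1,-1) blocked at (0,2)]
  WR@(3,3): attacks (3,4) (3,2) (3,1) (3,0) (4,3) (2,3) (1,3) [ray(-1,0) blocked at (1,3)]
W attacks (0,0): yes

Answer: yes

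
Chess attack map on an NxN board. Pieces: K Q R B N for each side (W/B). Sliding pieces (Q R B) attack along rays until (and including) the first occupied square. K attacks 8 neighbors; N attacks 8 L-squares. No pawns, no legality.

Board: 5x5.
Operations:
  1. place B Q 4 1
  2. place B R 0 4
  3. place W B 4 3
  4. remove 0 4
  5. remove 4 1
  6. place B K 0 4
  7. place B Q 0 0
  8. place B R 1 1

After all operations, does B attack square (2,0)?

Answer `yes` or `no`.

Answer: yes

Derivation:
Op 1: place BQ@(4,1)
Op 2: place BR@(0,4)
Op 3: place WB@(4,3)
Op 4: remove (0,4)
Op 5: remove (4,1)
Op 6: place BK@(0,4)
Op 7: place BQ@(0,0)
Op 8: place BR@(1,1)
Per-piece attacks for B:
  BQ@(0,0): attacks (0,1) (0,2) (0,3) (0,4) (1,0) (2,0) (3,0) (4,0) (1,1) [ray(0,1) blocked at (0,4); ray(1,1) blocked at (1,1)]
  BK@(0,4): attacks (0,3) (1,4) (1,3)
  BR@(1,1): attacks (1,2) (1,3) (1,4) (1,0) (2,1) (3,1) (4,1) (0,1)
B attacks (2,0): yes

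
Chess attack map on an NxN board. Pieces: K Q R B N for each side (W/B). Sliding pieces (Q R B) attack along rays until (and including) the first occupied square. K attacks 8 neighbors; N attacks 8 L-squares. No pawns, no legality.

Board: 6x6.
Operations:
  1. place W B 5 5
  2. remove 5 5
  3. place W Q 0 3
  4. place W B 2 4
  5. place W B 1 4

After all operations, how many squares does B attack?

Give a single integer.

Answer: 0

Derivation:
Op 1: place WB@(5,5)
Op 2: remove (5,5)
Op 3: place WQ@(0,3)
Op 4: place WB@(2,4)
Op 5: place WB@(1,4)
Per-piece attacks for B:
Union (0 distinct): (none)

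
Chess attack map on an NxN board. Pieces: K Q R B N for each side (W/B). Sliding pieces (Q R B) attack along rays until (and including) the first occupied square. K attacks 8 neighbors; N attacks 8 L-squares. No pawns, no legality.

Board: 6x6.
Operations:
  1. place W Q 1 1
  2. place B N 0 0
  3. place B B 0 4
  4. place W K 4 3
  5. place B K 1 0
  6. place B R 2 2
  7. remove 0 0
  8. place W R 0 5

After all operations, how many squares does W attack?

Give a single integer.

Answer: 27

Derivation:
Op 1: place WQ@(1,1)
Op 2: place BN@(0,0)
Op 3: place BB@(0,4)
Op 4: place WK@(4,3)
Op 5: place BK@(1,0)
Op 6: place BR@(2,2)
Op 7: remove (0,0)
Op 8: place WR@(0,5)
Per-piece attacks for W:
  WR@(0,5): attacks (0,4) (1,5) (2,5) (3,5) (4,5) (5,5) [ray(0,-1) blocked at (0,4)]
  WQ@(1,1): attacks (1,2) (1,3) (1,4) (1,5) (1,0) (2,1) (3,1) (4,1) (5,1) (0,1) (2,2) (2,0) (0,2) (0,0) [ray(0,-1) blocked at (1,0); ray(1,1) blocked at (2,2)]
  WK@(4,3): attacks (4,4) (4,2) (5,3) (3,3) (5,4) (5,2) (3,4) (3,2)
Union (27 distinct): (0,0) (0,1) (0,2) (0,4) (1,0) (1,2) (1,3) (1,4) (1,5) (2,0) (2,1) (2,2) (2,5) (3,1) (3,2) (3,3) (3,4) (3,5) (4,1) (4,2) (4,4) (4,5) (5,1) (5,2) (5,3) (5,4) (5,5)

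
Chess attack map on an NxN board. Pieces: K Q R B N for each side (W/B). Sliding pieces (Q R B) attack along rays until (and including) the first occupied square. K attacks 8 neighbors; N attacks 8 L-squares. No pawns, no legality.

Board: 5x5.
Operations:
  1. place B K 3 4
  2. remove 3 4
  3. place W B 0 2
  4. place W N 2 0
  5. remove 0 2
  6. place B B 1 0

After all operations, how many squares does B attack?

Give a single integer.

Answer: 4

Derivation:
Op 1: place BK@(3,4)
Op 2: remove (3,4)
Op 3: place WB@(0,2)
Op 4: place WN@(2,0)
Op 5: remove (0,2)
Op 6: place BB@(1,0)
Per-piece attacks for B:
  BB@(1,0): attacks (2,1) (3,2) (4,3) (0,1)
Union (4 distinct): (0,1) (2,1) (3,2) (4,3)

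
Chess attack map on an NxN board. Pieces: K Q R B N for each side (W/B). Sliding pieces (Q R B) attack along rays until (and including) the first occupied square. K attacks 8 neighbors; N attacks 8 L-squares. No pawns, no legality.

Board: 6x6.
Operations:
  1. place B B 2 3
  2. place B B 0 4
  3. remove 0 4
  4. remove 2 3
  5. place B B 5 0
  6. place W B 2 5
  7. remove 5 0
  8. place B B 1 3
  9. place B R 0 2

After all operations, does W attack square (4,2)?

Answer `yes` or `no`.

Op 1: place BB@(2,3)
Op 2: place BB@(0,4)
Op 3: remove (0,4)
Op 4: remove (2,3)
Op 5: place BB@(5,0)
Op 6: place WB@(2,5)
Op 7: remove (5,0)
Op 8: place BB@(1,3)
Op 9: place BR@(0,2)
Per-piece attacks for W:
  WB@(2,5): attacks (3,4) (4,3) (5,2) (1,4) (0,3)
W attacks (4,2): no

Answer: no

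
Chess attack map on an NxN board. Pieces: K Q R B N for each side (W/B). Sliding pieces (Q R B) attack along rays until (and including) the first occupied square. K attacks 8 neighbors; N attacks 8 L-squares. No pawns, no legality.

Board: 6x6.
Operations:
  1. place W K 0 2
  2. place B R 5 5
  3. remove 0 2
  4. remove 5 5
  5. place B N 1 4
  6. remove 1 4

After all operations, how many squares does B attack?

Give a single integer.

Answer: 0

Derivation:
Op 1: place WK@(0,2)
Op 2: place BR@(5,5)
Op 3: remove (0,2)
Op 4: remove (5,5)
Op 5: place BN@(1,4)
Op 6: remove (1,4)
Per-piece attacks for B:
Union (0 distinct): (none)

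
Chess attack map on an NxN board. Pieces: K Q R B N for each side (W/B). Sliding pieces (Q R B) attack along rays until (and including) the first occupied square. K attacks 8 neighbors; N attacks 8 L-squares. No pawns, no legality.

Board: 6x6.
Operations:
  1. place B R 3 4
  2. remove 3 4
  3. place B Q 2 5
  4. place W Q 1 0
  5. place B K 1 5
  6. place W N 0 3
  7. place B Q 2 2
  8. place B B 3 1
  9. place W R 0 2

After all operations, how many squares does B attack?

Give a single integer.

Answer: 29

Derivation:
Op 1: place BR@(3,4)
Op 2: remove (3,4)
Op 3: place BQ@(2,5)
Op 4: place WQ@(1,0)
Op 5: place BK@(1,5)
Op 6: place WN@(0,3)
Op 7: place BQ@(2,2)
Op 8: place BB@(3,1)
Op 9: place WR@(0,2)
Per-piece attacks for B:
  BK@(1,5): attacks (1,4) (2,5) (0,5) (2,4) (0,4)
  BQ@(2,2): attacks (2,3) (2,4) (2,5) (2,1) (2,0) (3,2) (4,2) (5,2) (1,2) (0,2) (3,3) (4,4) (5,5) (3,1) (1,3) (0,4) (1,1) (0,0) [ray(0,1) blocked at (2,5); ray(-1,0) blocked at (0,2); ray(1,-1) blocked at (3,1)]
  BQ@(2,5): attacks (2,4) (2,3) (2,2) (3,5) (4,5) (5,5) (1,5) (3,4) (4,3) (5,2) (1,4) (0,3) [ray(0,-1) blocked at (2,2); ray(-1,0) blocked at (1,5); ray(-1,-1) blocked at (0,3)]
  BB@(3,1): attacks (4,2) (5,3) (4,0) (2,2) (2,0) [ray(-1,1) blocked at (2,2)]
Union (29 distinct): (0,0) (0,2) (0,3) (0,4) (0,5) (1,1) (1,2) (1,3) (1,4) (1,5) (2,0) (2,1) (2,2) (2,3) (2,4) (2,5) (3,1) (3,2) (3,3) (3,4) (3,5) (4,0) (4,2) (4,3) (4,4) (4,5) (5,2) (5,3) (5,5)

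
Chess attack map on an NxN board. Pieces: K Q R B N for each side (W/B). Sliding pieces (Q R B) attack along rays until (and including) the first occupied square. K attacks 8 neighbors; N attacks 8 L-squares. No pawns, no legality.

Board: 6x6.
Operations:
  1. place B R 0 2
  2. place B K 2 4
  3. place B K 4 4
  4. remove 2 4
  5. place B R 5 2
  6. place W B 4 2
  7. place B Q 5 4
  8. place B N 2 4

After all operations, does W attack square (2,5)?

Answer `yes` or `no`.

Op 1: place BR@(0,2)
Op 2: place BK@(2,4)
Op 3: place BK@(4,4)
Op 4: remove (2,4)
Op 5: place BR@(5,2)
Op 6: place WB@(4,2)
Op 7: place BQ@(5,4)
Op 8: place BN@(2,4)
Per-piece attacks for W:
  WB@(4,2): attacks (5,3) (5,1) (3,3) (2,4) (3,1) (2,0) [ray(-1,1) blocked at (2,4)]
W attacks (2,5): no

Answer: no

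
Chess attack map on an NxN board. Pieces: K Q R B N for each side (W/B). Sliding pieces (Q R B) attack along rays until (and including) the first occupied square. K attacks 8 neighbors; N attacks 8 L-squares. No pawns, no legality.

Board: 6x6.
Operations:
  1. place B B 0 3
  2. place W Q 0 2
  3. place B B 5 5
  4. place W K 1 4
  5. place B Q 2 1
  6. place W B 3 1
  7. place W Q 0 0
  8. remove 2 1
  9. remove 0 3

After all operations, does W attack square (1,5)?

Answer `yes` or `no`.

Answer: yes

Derivation:
Op 1: place BB@(0,3)
Op 2: place WQ@(0,2)
Op 3: place BB@(5,5)
Op 4: place WK@(1,4)
Op 5: place BQ@(2,1)
Op 6: place WB@(3,1)
Op 7: place WQ@(0,0)
Op 8: remove (2,1)
Op 9: remove (0,3)
Per-piece attacks for W:
  WQ@(0,0): attacks (0,1) (0,2) (1,0) (2,0) (3,0) (4,0) (5,0) (1,1) (2,2) (3,3) (4,4) (5,5) [ray(0,1) blocked at (0,2); ray(1,1) blocked at (5,5)]
  WQ@(0,2): attacks (0,3) (0,4) (0,5) (0,1) (0,0) (1,2) (2,2) (3,2) (4,2) (5,2) (1,3) (2,4) (3,5) (1,1) (2,0) [ray(0,-1) blocked at (0,0)]
  WK@(1,4): attacks (1,5) (1,3) (2,4) (0,4) (2,5) (2,3) (0,5) (0,3)
  WB@(3,1): attacks (4,2) (5,3) (4,0) (2,2) (1,3) (0,4) (2,0)
W attacks (1,5): yes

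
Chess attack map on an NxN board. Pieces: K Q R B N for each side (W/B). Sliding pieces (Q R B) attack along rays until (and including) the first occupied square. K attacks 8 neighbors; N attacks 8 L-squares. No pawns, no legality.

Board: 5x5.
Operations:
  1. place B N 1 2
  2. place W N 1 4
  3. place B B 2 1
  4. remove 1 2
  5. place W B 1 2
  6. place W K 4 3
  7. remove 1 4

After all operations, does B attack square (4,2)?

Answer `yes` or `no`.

Op 1: place BN@(1,2)
Op 2: place WN@(1,4)
Op 3: place BB@(2,1)
Op 4: remove (1,2)
Op 5: place WB@(1,2)
Op 6: place WK@(4,3)
Op 7: remove (1,4)
Per-piece attacks for B:
  BB@(2,1): attacks (3,2) (4,3) (3,0) (1,2) (1,0) [ray(1,1) blocked at (4,3); ray(-1,1) blocked at (1,2)]
B attacks (4,2): no

Answer: no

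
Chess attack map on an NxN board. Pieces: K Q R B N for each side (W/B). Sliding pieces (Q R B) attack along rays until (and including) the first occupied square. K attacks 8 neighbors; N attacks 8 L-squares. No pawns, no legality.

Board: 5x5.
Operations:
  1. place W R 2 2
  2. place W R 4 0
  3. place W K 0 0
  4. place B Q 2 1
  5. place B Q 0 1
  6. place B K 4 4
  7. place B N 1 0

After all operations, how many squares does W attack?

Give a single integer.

Answer: 15

Derivation:
Op 1: place WR@(2,2)
Op 2: place WR@(4,0)
Op 3: place WK@(0,0)
Op 4: place BQ@(2,1)
Op 5: place BQ@(0,1)
Op 6: place BK@(4,4)
Op 7: place BN@(1,0)
Per-piece attacks for W:
  WK@(0,0): attacks (0,1) (1,0) (1,1)
  WR@(2,2): attacks (2,3) (2,4) (2,1) (3,2) (4,2) (1,2) (0,2) [ray(0,-1) blocked at (2,1)]
  WR@(4,0): attacks (4,1) (4,2) (4,3) (4,4) (3,0) (2,0) (1,0) [ray(0,1) blocked at (4,4); ray(-1,0) blocked at (1,0)]
Union (15 distinct): (0,1) (0,2) (1,0) (1,1) (1,2) (2,0) (2,1) (2,3) (2,4) (3,0) (3,2) (4,1) (4,2) (4,3) (4,4)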